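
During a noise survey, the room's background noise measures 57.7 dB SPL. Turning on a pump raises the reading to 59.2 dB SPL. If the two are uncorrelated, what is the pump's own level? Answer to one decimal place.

Background correction is a power subtraction:
L_src = 10·log₁₀(10^(59.2/10) − 10^(57.7/10)) = 10·log₁₀(242900) = 53.9 dB SPL.

53.9 dB SPL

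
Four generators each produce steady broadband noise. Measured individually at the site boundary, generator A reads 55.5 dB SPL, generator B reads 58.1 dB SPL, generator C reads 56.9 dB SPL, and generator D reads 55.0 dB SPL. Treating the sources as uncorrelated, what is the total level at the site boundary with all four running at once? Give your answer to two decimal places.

Add the sources as powers (linear), then convert back to dB:
L_total = 10·log₁₀(10^(55.5/10) + 10^(58.1/10) + 10^(56.9/10) + 10^(55.0/10)) = 10·log₁₀(1806000) = 62.57 dB SPL.

62.57 dB SPL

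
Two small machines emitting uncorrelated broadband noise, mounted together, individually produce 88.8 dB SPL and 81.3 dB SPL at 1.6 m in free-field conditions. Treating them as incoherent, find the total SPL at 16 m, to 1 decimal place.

69.5 dB SPL

Combined at 1.6 m: 10·log₁₀(10^(88.8/10)+10^(81.3/10)) = 89.51 dB SPL.
Then apply −20·log₁₀(16/1.6) = -20.00 dB → 69.5 dB SPL.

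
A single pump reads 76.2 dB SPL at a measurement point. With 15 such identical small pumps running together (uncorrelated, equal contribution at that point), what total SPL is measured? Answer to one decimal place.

15 equal incoherent sources raise the level by 10·log₁₀(15) = 11.76 dB.
L_total = 76.2 + 11.76 = 88.0 dB SPL.

88.0 dB SPL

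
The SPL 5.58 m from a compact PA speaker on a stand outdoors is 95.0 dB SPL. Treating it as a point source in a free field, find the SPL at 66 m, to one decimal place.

Inverse-square spreading gives ΔL = −20·log₁₀(d₂/d₁).
ΔL = −20·log₁₀(66/5.58) = -21.46 dB, so L₂ = 95.0 + (-21.46) = 73.5 dB SPL.

73.5 dB SPL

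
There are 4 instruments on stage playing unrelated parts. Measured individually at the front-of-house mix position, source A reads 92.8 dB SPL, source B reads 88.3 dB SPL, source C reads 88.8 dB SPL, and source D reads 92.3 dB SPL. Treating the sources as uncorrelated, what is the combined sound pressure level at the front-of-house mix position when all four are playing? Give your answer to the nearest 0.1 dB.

Add the sources as powers (linear), then convert back to dB:
L_total = 10·log₁₀(10^(92.8/10) + 10^(88.3/10) + 10^(88.8/10) + 10^(92.3/10)) = 10·log₁₀(5038000000) = 97.0 dB SPL.

97.0 dB SPL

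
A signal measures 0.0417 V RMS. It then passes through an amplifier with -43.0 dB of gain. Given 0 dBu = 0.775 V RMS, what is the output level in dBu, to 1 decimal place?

Input level: 20·log₁₀(0.0417/0.775) = -25.38 dBu.
Output: -25.38 − 43.0 = -68.4 dBu.

-68.4 dBu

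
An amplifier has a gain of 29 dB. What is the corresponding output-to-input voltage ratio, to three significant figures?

28.2

Voltage ratio = 10^(dB/20).
10^(29/20) = 10^(1.450) = 28.2.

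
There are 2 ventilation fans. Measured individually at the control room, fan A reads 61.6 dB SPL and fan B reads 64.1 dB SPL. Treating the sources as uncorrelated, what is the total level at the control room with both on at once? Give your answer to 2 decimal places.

Add the sources as powers (linear), then convert back to dB:
L_total = 10·log₁₀(10^(61.6/10) + 10^(64.1/10)) = 10·log₁₀(4016000) = 66.04 dB SPL.

66.04 dB SPL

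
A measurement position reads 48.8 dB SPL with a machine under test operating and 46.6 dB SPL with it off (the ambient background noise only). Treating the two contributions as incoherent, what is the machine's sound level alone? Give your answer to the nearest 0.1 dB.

Remove the background by subtracting linear intensities:
L_src = 10·log₁₀(10^(48.8/10) − 10^(46.6/10)) = 10·log₁₀(30150) = 44.8 dB SPL.

44.8 dB SPL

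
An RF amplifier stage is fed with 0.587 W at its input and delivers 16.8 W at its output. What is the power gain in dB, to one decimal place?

Power is a power quantity, so gain = 10·log₁₀(P_out/P_in).
10·log₁₀(16.8/0.587) = 10·log₁₀(28.62) = 14.6 dB.

14.6 dB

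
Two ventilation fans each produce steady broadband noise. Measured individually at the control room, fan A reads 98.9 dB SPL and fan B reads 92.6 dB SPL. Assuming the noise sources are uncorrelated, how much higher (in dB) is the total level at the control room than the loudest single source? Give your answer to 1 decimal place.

Incoherent sources sum as intensities:
L_total = 10·log₁₀(10^(98.9/10) + 10^(92.6/10)) = 99.81 dB SPL.
Excess over the loudest (98.9 dB): 99.81 − 98.9 = 0.9 dB.

0.9 dB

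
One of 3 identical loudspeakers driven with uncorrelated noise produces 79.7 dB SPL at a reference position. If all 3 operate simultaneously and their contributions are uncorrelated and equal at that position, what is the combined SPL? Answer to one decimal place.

84.5 dB SPL

3 equal incoherent sources raise the level by 10·log₁₀(3) = 4.77 dB.
L_total = 79.7 + 4.77 = 84.5 dB SPL.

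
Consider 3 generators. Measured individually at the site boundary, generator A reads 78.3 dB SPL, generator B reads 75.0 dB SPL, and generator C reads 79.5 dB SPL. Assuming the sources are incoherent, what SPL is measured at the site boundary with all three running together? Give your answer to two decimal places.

Add the sources as powers (linear), then convert back to dB:
L_total = 10·log₁₀(10^(78.3/10) + 10^(75.0/10) + 10^(79.5/10)) = 10·log₁₀(188400000) = 82.75 dB SPL.

82.75 dB SPL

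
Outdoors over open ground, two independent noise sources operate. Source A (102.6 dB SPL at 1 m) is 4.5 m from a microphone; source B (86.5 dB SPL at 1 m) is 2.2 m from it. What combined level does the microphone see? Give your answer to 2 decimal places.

At the listener: L_A = 102.6 − 20·log₁₀(4.5) = 89.536 dB; L_B = 86.5 − 20·log₁₀(2.2) = 79.652 dB.
Combined: 10·log₁₀(10^(89.536/10)+10^(79.652/10)) = 89.96 dB SPL.

89.96 dB SPL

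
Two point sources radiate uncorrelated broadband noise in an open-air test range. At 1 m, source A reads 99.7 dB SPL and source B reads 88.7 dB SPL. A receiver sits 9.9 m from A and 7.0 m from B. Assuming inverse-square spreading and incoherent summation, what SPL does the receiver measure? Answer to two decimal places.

80.43 dB SPL

At the listener: L_A = 99.7 − 20·log₁₀(9.9) = 79.787 dB; L_B = 88.7 − 20·log₁₀(7.0) = 71.798 dB.
Combined: 10·log₁₀(10^(79.787/10)+10^(71.798/10)) = 80.43 dB SPL.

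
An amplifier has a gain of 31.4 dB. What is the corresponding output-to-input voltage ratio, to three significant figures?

37.2

Voltage ratio = 10^(dB/20).
10^(31.4/20) = 10^(1.570) = 37.2.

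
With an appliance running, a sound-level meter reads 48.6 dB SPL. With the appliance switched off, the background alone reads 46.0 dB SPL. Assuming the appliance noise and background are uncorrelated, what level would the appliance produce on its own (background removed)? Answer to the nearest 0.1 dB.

Background correction is a power subtraction:
L_src = 10·log₁₀(10^(48.6/10) − 10^(46.0/10)) = 10·log₁₀(32630) = 45.1 dB SPL.

45.1 dB SPL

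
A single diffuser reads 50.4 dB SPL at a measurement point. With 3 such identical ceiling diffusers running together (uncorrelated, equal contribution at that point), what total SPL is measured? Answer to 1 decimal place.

55.2 dB SPL

3 equal incoherent sources raise the level by 10·log₁₀(3) = 4.77 dB.
L_total = 50.4 + 4.77 = 55.2 dB SPL.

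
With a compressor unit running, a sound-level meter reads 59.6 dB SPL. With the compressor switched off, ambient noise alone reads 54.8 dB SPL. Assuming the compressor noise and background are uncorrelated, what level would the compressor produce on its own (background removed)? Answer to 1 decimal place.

57.9 dB SPL

Remove the background by subtracting linear intensities:
L_src = 10·log₁₀(10^(59.6/10) − 10^(54.8/10)) = 10·log₁₀(610000) = 57.9 dB SPL.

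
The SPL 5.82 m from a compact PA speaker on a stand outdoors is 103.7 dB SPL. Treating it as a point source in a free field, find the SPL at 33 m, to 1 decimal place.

88.6 dB SPL

Free-field point source: level drops by 20·log₁₀ of the distance ratio.
ΔL = −20·log₁₀(33/5.82) = -15.07 dB, so L₂ = 103.7 + (-15.07) = 88.6 dB SPL.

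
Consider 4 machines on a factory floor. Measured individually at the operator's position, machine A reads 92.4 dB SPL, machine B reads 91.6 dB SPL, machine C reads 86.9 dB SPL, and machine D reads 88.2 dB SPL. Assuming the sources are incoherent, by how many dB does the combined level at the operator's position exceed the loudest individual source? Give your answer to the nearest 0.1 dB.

Uncorrelated sources add in intensity (power), not in dB.
L_total = 10·log₁₀(10^(92.4/10) + 10^(91.6/10) + 10^(86.9/10) + 10^(88.2/10)) = 96.37 dB SPL.
Excess over the loudest (92.4 dB): 96.37 − 92.4 = 4.0 dB.

4.0 dB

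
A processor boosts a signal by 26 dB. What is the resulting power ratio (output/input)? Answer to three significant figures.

398

Power ratio = 10^(dB/10).
10^(26/10) = 10^(2.600) = 398.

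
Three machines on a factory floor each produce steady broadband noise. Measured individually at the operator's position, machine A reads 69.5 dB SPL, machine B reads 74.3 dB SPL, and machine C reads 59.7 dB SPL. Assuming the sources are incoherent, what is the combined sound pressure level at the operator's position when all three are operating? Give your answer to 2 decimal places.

Incoherent sources sum as intensities:
L_total = 10·log₁₀(10^(69.5/10) + 10^(74.3/10) + 10^(59.7/10)) = 10·log₁₀(36760000) = 75.65 dB SPL.

75.65 dB SPL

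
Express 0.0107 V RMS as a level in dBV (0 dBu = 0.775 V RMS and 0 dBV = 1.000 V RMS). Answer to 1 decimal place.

-39.4 dBV

dBV = 20·log₁₀(V / 1.000 V).
20·log₁₀(0.0107/1.000) = -39.4 dBV.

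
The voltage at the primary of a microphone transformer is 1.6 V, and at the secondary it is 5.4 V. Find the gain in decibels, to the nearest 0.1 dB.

Voltage ratio → dB uses the 20·log₁₀ form:
20·log₁₀(5.4/1.6) = 20·log₁₀(3.375) = 10.6 dB.

10.6 dB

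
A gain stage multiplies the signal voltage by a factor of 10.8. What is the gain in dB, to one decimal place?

20.7 dB

Voltage is an amplitude quantity, so gain = 20·log₁₀(V_out/V_in).
20·log₁₀(10.8) = 20.7 dB.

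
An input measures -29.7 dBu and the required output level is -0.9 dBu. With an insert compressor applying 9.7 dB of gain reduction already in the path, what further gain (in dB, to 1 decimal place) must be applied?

The required make-up gain is the shortfall in the dB sum.
G = -0.9 − (-29.7) + 9.7 = 38.5 dB.

38.5 dB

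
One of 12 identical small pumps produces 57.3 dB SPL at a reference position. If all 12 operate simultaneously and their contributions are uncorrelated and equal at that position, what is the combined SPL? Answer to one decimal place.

12 equal incoherent sources raise the level by 10·log₁₀(12) = 10.79 dB.
L_total = 57.3 + 10.79 = 68.1 dB SPL.

68.1 dB SPL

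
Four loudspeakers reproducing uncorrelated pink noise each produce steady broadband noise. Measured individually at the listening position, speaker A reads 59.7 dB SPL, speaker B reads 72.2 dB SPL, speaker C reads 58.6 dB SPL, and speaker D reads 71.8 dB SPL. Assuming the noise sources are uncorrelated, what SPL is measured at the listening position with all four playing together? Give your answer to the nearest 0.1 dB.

75.2 dB SPL

Add the sources as powers (linear), then convert back to dB:
L_total = 10·log₁₀(10^(59.7/10) + 10^(72.2/10) + 10^(58.6/10) + 10^(71.8/10)) = 10·log₁₀(33390000) = 75.2 dB SPL.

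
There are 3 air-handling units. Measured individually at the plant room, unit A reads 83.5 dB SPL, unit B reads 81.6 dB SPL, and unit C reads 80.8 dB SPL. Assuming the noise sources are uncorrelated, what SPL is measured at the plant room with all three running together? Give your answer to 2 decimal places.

86.89 dB SPL

Uncorrelated sources add in intensity (power), not in dB.
L_total = 10·log₁₀(10^(83.5/10) + 10^(81.6/10) + 10^(80.8/10)) = 10·log₁₀(488600000) = 86.89 dB SPL.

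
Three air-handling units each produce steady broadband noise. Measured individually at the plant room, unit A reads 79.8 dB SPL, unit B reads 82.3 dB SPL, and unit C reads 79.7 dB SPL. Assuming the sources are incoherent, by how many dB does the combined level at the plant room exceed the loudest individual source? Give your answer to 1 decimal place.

Uncorrelated sources add in intensity (power), not in dB.
L_total = 10·log₁₀(10^(79.8/10) + 10^(82.3/10) + 10^(79.7/10)) = 85.55 dB SPL.
Excess over the loudest (82.3 dB): 85.55 − 82.3 = 3.2 dB.

3.2 dB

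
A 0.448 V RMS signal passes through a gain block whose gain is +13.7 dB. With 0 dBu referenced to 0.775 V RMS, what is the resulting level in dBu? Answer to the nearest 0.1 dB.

+8.9 dBu

Input level: 20·log₁₀(0.448/0.775) = -4.76 dBu.
Output: -4.76 + 13.7 = +8.9 dBu.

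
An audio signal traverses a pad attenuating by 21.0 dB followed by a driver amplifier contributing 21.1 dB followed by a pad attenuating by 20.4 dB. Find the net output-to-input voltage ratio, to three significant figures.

Net gain = (−21.0) + 21.1 + (−20.4) = -20.3 dB.
Voltage ratio = 10^(-20.3/20) = 0.0966.

0.0966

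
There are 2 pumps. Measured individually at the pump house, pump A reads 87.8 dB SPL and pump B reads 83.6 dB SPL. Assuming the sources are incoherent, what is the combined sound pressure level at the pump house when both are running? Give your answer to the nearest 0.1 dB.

Add the sources as powers (linear), then convert back to dB:
L_total = 10·log₁₀(10^(87.8/10) + 10^(83.6/10)) = 10·log₁₀(831600000) = 89.2 dB SPL.

89.2 dB SPL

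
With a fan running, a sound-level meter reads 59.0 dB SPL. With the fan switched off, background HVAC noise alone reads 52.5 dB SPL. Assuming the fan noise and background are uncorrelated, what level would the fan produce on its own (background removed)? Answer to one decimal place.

57.9 dB SPL

Remove the background by subtracting linear intensities:
L_src = 10·log₁₀(10^(59.0/10) − 10^(52.5/10)) = 10·log₁₀(616500) = 57.9 dB SPL.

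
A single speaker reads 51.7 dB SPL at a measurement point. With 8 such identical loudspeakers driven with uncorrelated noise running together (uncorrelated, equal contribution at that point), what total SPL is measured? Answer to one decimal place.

8 equal incoherent sources raise the level by 10·log₁₀(8) = 9.03 dB.
L_total = 51.7 + 9.03 = 60.7 dB SPL.

60.7 dB SPL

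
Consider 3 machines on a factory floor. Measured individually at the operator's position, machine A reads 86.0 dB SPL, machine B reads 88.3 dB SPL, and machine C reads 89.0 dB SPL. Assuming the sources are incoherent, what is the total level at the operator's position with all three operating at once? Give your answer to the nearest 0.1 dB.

92.7 dB SPL

Uncorrelated sources add in intensity (power), not in dB.
L_total = 10·log₁₀(10^(86.0/10) + 10^(88.3/10) + 10^(89.0/10)) = 10·log₁₀(1869000000) = 92.7 dB SPL.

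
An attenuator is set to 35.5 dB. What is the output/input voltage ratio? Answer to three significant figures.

0.0168

Voltage ratio = 10^(dB/20).
10^(-35.5/20) = 10^(-1.775) = 0.0168.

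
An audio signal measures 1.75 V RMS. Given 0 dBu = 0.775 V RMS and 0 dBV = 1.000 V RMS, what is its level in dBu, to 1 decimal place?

dBu = 20·log₁₀(V / 0.775 V).
20·log₁₀(1.75/0.775) = +7.1 dBu.

+7.1 dBu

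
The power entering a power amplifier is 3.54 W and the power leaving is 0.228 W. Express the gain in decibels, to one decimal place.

-11.9 dB

Power ratio → dB uses the 10·log₁₀ form:
10·log₁₀(0.228/3.54) = 10·log₁₀(0.06441) = -11.9 dB.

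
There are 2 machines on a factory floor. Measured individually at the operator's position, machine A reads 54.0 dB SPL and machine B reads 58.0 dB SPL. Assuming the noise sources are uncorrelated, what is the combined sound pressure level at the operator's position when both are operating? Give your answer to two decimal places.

Add the sources as powers (linear), then convert back to dB:
L_total = 10·log₁₀(10^(54.0/10) + 10^(58.0/10)) = 10·log₁₀(882100) = 59.46 dB SPL.

59.46 dB SPL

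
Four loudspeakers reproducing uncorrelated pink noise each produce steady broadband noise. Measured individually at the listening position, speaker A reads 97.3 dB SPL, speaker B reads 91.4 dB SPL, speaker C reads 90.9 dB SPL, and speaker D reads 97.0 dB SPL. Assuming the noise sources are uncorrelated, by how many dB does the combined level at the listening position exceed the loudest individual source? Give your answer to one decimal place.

3.8 dB

Uncorrelated sources add in intensity (power), not in dB.
L_total = 10·log₁₀(10^(97.3/10) + 10^(91.4/10) + 10^(90.9/10) + 10^(97.0/10)) = 101.14 dB SPL.
Excess over the loudest (97.3 dB): 101.14 − 97.3 = 3.8 dB.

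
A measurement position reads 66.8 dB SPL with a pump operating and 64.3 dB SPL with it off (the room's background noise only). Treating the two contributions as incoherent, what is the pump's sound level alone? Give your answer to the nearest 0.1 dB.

63.2 dB SPL

Remove the background by subtracting linear intensities:
L_src = 10·log₁₀(10^(66.8/10) − 10^(64.3/10)) = 10·log₁₀(2095000) = 63.2 dB SPL.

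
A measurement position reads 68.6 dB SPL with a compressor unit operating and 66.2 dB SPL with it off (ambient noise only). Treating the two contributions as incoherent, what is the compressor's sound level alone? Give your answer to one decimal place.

64.9 dB SPL

Subtract intensities: L_src = 10·log₁₀(10^(L_total/10) − 10^(L_bg/10)).
L_src = 10·log₁₀(10^(68.6/10) − 10^(66.2/10)) = 10·log₁₀(3076000) = 64.9 dB SPL.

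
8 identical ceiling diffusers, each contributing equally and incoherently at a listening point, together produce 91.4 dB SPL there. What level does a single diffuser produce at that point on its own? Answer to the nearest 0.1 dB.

82.4 dB SPL

8 equal incoherent sources add 10·log₁₀(8) = 9.03 dB over one source.
L_one = 91.4 − 9.03 = 82.4 dB SPL.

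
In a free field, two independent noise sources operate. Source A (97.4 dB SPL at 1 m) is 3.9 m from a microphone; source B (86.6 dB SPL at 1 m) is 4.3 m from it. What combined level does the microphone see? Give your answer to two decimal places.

85.87 dB SPL

At the listener: L_A = 97.4 − 20·log₁₀(3.9) = 85.579 dB; L_B = 86.6 − 20·log₁₀(4.3) = 73.931 dB.
Combined: 10·log₁₀(10^(85.579/10)+10^(73.931/10)) = 85.87 dB SPL.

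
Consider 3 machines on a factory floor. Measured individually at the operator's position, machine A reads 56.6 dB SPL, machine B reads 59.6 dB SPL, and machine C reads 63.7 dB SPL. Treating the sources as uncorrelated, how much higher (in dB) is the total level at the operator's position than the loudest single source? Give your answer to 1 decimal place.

Add the sources as powers (linear), then convert back to dB:
L_total = 10·log₁₀(10^(56.6/10) + 10^(59.6/10) + 10^(63.7/10)) = 65.70 dB SPL.
Excess over the loudest (63.7 dB): 65.70 − 63.7 = 2.0 dB.

2.0 dB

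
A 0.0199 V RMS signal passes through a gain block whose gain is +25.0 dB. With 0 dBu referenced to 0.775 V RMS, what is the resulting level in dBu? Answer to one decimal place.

Input level: 20·log₁₀(0.0199/0.775) = -31.81 dBu.
Output: -31.81 + 25.0 = -6.8 dBu.

-6.8 dBu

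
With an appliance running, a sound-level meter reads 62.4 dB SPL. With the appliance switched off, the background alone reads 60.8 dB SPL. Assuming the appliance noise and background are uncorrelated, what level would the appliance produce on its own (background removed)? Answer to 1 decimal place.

Remove the background by subtracting linear intensities:
L_src = 10·log₁₀(10^(62.4/10) − 10^(60.8/10)) = 10·log₁₀(535500) = 57.3 dB SPL.

57.3 dB SPL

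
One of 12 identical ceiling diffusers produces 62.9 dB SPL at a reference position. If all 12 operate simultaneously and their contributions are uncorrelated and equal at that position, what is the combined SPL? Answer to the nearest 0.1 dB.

73.7 dB SPL

12 equal incoherent sources raise the level by 10·log₁₀(12) = 10.79 dB.
L_total = 62.9 + 10.79 = 73.7 dB SPL.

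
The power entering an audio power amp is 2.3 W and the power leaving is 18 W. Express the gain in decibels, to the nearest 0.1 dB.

For a power ratio, dB = 10·log₁₀(P₂/P₁).
10·log₁₀(18/2.3) = 10·log₁₀(7.826) = 8.9 dB.

8.9 dB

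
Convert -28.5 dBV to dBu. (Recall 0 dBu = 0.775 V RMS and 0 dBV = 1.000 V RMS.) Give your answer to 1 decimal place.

The offset between the scales is 20·log₁₀(0.775/1.000) = −2.214 dB.
So dBu = -28.5 + 2.214 = -26.3 dBu.

-26.3 dBu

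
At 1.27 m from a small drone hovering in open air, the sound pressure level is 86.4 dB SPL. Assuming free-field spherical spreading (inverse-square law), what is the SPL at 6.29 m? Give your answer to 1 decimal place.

72.5 dB SPL

Inverse-square spreading gives ΔL = −20·log₁₀(d₂/d₁).
ΔL = −20·log₁₀(6.29/1.27) = -13.90 dB, so L₂ = 86.4 + (-13.90) = 72.5 dB SPL.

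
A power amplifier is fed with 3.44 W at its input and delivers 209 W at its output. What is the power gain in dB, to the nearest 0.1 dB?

Power ratio → dB uses the 10·log₁₀ form:
10·log₁₀(209/3.44) = 10·log₁₀(60.76) = 17.8 dB.

17.8 dB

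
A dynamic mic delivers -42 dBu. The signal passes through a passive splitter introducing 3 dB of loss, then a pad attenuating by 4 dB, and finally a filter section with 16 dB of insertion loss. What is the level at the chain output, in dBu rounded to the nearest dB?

-65 dBu

Gain stages sum in dB:
-42 − 3 − 4 − 16 = -65 dBu.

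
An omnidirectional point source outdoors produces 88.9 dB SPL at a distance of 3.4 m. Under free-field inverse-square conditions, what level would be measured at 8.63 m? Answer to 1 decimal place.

80.8 dB SPL

Free-field point source: level drops by 20·log₁₀ of the distance ratio.
ΔL = −20·log₁₀(8.63/3.4) = -8.09 dB, so L₂ = 88.9 + (-8.09) = 80.8 dB SPL.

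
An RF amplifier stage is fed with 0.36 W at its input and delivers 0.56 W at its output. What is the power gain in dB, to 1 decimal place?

Power ratio → dB uses the 10·log₁₀ form:
10·log₁₀(0.56/0.36) = 10·log₁₀(1.556) = 1.9 dB.

1.9 dB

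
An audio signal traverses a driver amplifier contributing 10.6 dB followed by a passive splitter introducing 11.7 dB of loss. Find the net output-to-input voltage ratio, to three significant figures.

Net gain = 10.6 + (−11.7) = -1.1 dB.
Voltage ratio = 10^(-1.1/20) = 0.881.

0.881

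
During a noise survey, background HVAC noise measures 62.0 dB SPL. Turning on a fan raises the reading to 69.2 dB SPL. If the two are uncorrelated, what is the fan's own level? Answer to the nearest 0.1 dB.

68.3 dB SPL

Background correction is a power subtraction:
L_src = 10·log₁₀(10^(69.2/10) − 10^(62.0/10)) = 10·log₁₀(6733000) = 68.3 dB SPL.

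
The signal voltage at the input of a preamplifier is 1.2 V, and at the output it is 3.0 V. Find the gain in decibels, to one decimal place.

Voltage ratio → dB uses the 20·log₁₀ form:
20·log₁₀(3.0/1.2) = 20·log₁₀(2.500) = 8.0 dB.

8.0 dB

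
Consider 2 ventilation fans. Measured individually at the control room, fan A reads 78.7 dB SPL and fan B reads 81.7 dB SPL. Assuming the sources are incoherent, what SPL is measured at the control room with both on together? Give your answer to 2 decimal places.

Add the sources as powers (linear), then convert back to dB:
L_total = 10·log₁₀(10^(78.7/10) + 10^(81.7/10)) = 10·log₁₀(222000000) = 83.46 dB SPL.

83.46 dB SPL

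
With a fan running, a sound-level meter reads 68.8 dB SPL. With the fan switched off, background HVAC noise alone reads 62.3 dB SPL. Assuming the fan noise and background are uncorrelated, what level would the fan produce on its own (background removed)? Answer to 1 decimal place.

67.7 dB SPL

Background correction is a power subtraction:
L_src = 10·log₁₀(10^(68.8/10) − 10^(62.3/10)) = 10·log₁₀(5888000) = 67.7 dB SPL.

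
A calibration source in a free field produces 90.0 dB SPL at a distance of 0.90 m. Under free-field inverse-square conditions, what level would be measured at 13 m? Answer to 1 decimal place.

Inverse-square spreading gives ΔL = −20·log₁₀(d₂/d₁).
ΔL = −20·log₁₀(13/0.90) = -23.19 dB, so L₂ = 90.0 + (-23.19) = 66.8 dB SPL.

66.8 dB SPL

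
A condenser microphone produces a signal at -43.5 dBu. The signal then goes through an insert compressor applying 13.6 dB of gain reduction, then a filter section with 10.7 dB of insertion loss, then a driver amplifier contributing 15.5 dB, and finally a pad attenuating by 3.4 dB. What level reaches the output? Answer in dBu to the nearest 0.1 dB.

Gain stages sum in dB:
-43.5 − 13.6 − 10.7 + 15.5 − 3.4 = -55.7 dBu.

-55.7 dBu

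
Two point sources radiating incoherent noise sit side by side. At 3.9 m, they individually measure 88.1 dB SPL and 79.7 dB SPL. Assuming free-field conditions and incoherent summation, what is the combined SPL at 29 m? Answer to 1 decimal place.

Combined at 3.9 m: 10·log₁₀(10^(88.1/10)+10^(79.7/10)) = 88.69 dB SPL.
Then apply −20·log₁₀(29/3.9) = -17.43 dB → 71.3 dB SPL.

71.3 dB SPL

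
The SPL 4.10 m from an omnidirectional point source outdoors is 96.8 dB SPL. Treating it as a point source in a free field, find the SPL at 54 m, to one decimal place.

For a point source in a free field, ΔL = −20·log₁₀(d₂/d₁).
ΔL = −20·log₁₀(54/4.10) = -22.39 dB, so L₂ = 96.8 + (-22.39) = 74.4 dB SPL.

74.4 dB SPL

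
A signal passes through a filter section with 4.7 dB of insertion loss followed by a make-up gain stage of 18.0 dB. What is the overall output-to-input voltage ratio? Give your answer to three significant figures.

4.62

Net gain = (−4.7) + 18.0 = 13.3 dB.
Voltage ratio = 10^(13.3/20) = 4.62.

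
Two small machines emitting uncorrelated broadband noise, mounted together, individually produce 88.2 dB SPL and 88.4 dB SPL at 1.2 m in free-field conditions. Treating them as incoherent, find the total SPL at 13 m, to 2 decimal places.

70.62 dB SPL

Combined at 1.2 m: 10·log₁₀(10^(88.2/10)+10^(88.4/10)) = 91.311 dB SPL.
Then apply −20·log₁₀(13/1.2) = -20.695 dB → 70.62 dB SPL.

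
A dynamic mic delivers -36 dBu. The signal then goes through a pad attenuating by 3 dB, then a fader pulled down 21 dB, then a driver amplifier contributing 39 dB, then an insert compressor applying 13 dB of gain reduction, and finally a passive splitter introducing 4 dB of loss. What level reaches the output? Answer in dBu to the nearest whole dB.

-38 dBu

Gain stages sum in dB:
-36 − 3 − 21 + 39 − 13 − 4 = -38 dBu.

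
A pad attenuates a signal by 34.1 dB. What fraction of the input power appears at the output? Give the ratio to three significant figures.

0.000389

Power ratio = 10^(dB/10).
10^(-34.1/10) = 10^(-3.410) = 0.000389.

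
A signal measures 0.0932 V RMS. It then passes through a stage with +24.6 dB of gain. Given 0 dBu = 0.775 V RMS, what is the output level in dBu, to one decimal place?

Input level: 20·log₁₀(0.0932/0.775) = -18.40 dBu.
Output: -18.40 + 24.6 = +6.2 dBu.

+6.2 dBu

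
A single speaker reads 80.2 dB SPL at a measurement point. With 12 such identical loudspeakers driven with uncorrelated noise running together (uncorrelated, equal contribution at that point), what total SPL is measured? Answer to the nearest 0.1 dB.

12 equal incoherent sources raise the level by 10·log₁₀(12) = 10.79 dB.
L_total = 80.2 + 10.79 = 91.0 dB SPL.

91.0 dB SPL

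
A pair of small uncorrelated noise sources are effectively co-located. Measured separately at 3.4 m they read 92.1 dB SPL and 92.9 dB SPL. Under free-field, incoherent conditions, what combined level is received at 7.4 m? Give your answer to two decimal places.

88.77 dB SPL

Combined at 3.4 m: 10·log₁₀(10^(92.1/10)+10^(92.9/10)) = 95.529 dB SPL.
Then apply −20·log₁₀(7.4/3.4) = -6.755 dB → 88.77 dB SPL.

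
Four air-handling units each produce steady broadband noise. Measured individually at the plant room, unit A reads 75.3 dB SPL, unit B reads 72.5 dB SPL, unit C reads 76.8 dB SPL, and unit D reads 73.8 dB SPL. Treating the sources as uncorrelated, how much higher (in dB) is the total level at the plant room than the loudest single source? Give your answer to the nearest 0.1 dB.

4.1 dB

Incoherent sources sum as intensities:
L_total = 10·log₁₀(10^(75.3/10) + 10^(72.5/10) + 10^(76.8/10) + 10^(73.8/10)) = 80.92 dB SPL.
Excess over the loudest (76.8 dB): 80.92 − 76.8 = 4.1 dB.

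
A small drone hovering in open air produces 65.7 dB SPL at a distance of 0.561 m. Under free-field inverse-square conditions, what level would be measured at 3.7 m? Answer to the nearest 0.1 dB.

For a point source in a free field, ΔL = −20·log₁₀(d₂/d₁).
ΔL = −20·log₁₀(3.7/0.561) = -16.38 dB, so L₂ = 65.7 + (-16.38) = 49.3 dB SPL.

49.3 dB SPL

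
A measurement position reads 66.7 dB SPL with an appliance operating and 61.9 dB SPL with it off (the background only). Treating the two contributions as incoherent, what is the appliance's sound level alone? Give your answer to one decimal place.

Remove the background by subtracting linear intensities:
L_src = 10·log₁₀(10^(66.7/10) − 10^(61.9/10)) = 10·log₁₀(3129000) = 65.0 dB SPL.

65.0 dB SPL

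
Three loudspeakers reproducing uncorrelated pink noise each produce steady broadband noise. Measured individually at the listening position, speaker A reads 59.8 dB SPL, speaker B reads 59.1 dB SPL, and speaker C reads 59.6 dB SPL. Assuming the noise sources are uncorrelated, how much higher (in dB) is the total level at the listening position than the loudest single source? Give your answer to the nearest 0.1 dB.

Uncorrelated sources add in intensity (power), not in dB.
L_total = 10·log₁₀(10^(59.8/10) + 10^(59.1/10) + 10^(59.6/10)) = 64.28 dB SPL.
Excess over the loudest (59.8 dB): 64.28 − 59.8 = 4.5 dB.

4.5 dB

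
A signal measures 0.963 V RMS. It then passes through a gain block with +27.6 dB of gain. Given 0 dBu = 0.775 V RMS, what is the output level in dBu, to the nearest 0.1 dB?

+29.5 dBu

Input level: 20·log₁₀(0.963/0.775) = 1.89 dBu.
Output: 1.89 + 27.6 = +29.5 dBu.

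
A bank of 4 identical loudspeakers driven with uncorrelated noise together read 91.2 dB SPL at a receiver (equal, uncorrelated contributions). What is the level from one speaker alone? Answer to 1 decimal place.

85.2 dB SPL

4 equal incoherent sources add 10·log₁₀(4) = 6.02 dB over one source.
L_one = 91.2 − 6.02 = 85.2 dB SPL.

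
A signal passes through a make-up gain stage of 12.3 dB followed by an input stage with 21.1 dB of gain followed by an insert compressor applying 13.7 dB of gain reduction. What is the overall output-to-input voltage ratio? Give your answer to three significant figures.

Net gain = 12.3 + 21.1 + (−13.7) = 19.7 dB.
Voltage ratio = 10^(19.7/20) = 9.66.

9.66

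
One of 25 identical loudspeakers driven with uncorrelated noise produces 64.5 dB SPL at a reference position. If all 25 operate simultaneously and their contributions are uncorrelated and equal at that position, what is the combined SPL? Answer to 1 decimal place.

25 equal incoherent sources raise the level by 10·log₁₀(25) = 13.98 dB.
L_total = 64.5 + 13.98 = 78.5 dB SPL.

78.5 dB SPL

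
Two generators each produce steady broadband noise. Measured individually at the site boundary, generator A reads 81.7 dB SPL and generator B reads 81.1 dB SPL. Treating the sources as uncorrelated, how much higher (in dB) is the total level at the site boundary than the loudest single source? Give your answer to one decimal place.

2.7 dB

Add the sources as powers (linear), then convert back to dB:
L_total = 10·log₁₀(10^(81.7/10) + 10^(81.1/10)) = 84.42 dB SPL.
Excess over the loudest (81.7 dB): 84.42 − 81.7 = 2.7 dB.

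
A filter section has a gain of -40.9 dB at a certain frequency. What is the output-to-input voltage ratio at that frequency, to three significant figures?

0.00902

Voltage ratio = 10^(dB/20).
10^(-40.9/20) = 10^(-2.045) = 0.00902.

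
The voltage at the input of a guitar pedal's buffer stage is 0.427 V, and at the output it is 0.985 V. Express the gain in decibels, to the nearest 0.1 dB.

Voltage is an amplitude quantity, so gain = 20·log₁₀(V_out/V_in).
20·log₁₀(0.985/0.427) = 20·log₁₀(2.307) = 7.3 dB.

7.3 dB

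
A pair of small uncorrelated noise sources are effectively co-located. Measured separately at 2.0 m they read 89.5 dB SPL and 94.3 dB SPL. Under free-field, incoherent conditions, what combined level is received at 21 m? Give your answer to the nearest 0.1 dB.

Combined at 2.0 m: 10·log₁₀(10^(89.5/10)+10^(94.3/10)) = 95.54 dB SPL.
Then apply −20·log₁₀(21/2.0) = -20.42 dB → 75.1 dB SPL.

75.1 dB SPL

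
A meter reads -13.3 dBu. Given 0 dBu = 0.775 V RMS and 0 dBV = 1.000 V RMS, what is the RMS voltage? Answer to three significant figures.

0.168 V

V = 0.775 V × 10^(-13.3/20).
= 0.775 × 0.2163 = 0.168 V.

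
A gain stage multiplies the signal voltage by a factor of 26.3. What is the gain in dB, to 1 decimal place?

Voltage is an amplitude quantity, so gain = 20·log₁₀(V_out/V_in).
20·log₁₀(26.3) = 28.4 dB.

28.4 dB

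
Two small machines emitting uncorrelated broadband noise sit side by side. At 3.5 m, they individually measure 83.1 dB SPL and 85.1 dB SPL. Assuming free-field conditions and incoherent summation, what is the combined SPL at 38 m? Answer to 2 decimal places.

66.51 dB SPL

Combined at 3.5 m: 10·log₁₀(10^(83.1/10)+10^(85.1/10)) = 87.224 dB SPL.
Then apply −20·log₁₀(38/3.5) = -20.714 dB → 66.51 dB SPL.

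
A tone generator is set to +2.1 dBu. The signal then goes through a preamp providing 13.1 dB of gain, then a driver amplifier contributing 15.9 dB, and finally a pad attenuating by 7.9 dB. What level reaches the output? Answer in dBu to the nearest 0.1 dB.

+23.2 dBu

Cascaded gains and losses add directly in dB.
+2.1 + 13.1 + 15.9 − 7.9 = +23.2 dBu.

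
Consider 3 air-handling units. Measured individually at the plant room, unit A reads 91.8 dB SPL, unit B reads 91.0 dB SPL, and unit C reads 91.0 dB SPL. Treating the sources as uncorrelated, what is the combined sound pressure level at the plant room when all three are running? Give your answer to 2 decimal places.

Add the sources as powers (linear), then convert back to dB:
L_total = 10·log₁₀(10^(91.8/10) + 10^(91.0/10) + 10^(91.0/10)) = 10·log₁₀(4031000000) = 96.05 dB SPL.

96.05 dB SPL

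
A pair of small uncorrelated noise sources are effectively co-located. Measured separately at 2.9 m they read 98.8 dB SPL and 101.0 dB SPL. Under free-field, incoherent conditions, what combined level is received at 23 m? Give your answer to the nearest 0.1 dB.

Combined at 2.9 m: 10·log₁₀(10^(98.8/10)+10^(101.0/10)) = 103.05 dB SPL.
Then apply −20·log₁₀(23/2.9) = -17.99 dB → 85.1 dB SPL.

85.1 dB SPL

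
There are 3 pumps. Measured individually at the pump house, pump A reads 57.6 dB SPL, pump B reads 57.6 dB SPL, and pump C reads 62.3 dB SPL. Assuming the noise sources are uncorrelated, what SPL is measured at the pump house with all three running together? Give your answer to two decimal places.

Incoherent sources sum as intensities:
L_total = 10·log₁₀(10^(57.6/10) + 10^(57.6/10) + 10^(62.3/10)) = 10·log₁₀(2849000) = 64.55 dB SPL.

64.55 dB SPL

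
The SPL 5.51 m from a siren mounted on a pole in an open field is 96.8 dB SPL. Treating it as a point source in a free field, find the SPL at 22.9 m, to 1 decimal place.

84.4 dB SPL

Free-field point source: level drops by 20·log₁₀ of the distance ratio.
ΔL = −20·log₁₀(22.9/5.51) = -12.37 dB, so L₂ = 96.8 + (-12.37) = 84.4 dB SPL.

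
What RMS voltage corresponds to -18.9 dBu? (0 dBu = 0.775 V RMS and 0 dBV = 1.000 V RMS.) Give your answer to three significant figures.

V = 0.775 V × 10^(-18.9/20).
= 0.775 × 0.1135 = 0.0880 V.

0.0880 V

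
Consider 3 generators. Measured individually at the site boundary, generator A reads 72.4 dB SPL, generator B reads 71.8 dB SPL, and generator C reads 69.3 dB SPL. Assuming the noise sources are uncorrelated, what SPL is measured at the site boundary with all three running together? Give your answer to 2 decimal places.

Incoherent sources sum as intensities:
L_total = 10·log₁₀(10^(72.4/10) + 10^(71.8/10) + 10^(69.3/10)) = 10·log₁₀(41030000) = 76.13 dB SPL.

76.13 dB SPL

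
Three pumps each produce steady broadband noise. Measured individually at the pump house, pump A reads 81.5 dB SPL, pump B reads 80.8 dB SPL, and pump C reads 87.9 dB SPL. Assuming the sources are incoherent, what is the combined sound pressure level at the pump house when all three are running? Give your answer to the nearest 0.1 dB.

Incoherent sources sum as intensities:
L_total = 10·log₁₀(10^(81.5/10) + 10^(80.8/10) + 10^(87.9/10)) = 10·log₁₀(878100000) = 89.4 dB SPL.

89.4 dB SPL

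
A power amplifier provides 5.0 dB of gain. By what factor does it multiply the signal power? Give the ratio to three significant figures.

3.16

Power ratio = 10^(dB/10).
10^(5.0/10) = 10^(0.5000) = 3.16.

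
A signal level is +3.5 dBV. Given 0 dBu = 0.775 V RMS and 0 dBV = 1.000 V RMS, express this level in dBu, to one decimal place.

The offset between the scales is 20·log₁₀(0.775/1.000) = −2.214 dB.
So dBu = +3.5 + 2.214 = +5.7 dBu.

+5.7 dBu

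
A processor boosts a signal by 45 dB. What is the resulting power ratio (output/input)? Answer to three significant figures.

31600

Power ratio = 10^(dB/10).
10^(45/10) = 10^(4.500) = 31600.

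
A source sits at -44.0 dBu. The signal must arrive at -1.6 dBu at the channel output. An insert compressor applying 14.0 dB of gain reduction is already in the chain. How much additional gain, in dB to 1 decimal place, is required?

56.4 dB

The required make-up gain is the shortfall in the dB sum.
G = -1.6 − (-44.0) + 14.0 = 56.4 dB.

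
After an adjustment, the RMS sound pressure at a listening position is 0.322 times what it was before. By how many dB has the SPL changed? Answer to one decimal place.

Sound pressure is an amplitude quantity: ΔL = 20·log₁₀(p₂/p₁).
20·log₁₀(0.322) = -9.8 dB.

-9.8 dB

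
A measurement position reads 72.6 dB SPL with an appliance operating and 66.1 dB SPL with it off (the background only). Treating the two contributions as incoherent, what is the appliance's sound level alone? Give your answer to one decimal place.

Remove the background by subtracting linear intensities:
L_src = 10·log₁₀(10^(72.6/10) − 10^(66.1/10)) = 10·log₁₀(14120000) = 71.5 dB SPL.

71.5 dB SPL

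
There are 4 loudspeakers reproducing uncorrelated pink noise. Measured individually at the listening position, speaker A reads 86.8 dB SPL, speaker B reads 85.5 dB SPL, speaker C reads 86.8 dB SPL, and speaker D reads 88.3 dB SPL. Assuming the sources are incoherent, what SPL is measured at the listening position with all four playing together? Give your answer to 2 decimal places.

92.98 dB SPL

Add the sources as powers (linear), then convert back to dB:
L_total = 10·log₁₀(10^(86.8/10) + 10^(85.5/10) + 10^(86.8/10) + 10^(88.3/10)) = 10·log₁₀(1988000000) = 92.98 dB SPL.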